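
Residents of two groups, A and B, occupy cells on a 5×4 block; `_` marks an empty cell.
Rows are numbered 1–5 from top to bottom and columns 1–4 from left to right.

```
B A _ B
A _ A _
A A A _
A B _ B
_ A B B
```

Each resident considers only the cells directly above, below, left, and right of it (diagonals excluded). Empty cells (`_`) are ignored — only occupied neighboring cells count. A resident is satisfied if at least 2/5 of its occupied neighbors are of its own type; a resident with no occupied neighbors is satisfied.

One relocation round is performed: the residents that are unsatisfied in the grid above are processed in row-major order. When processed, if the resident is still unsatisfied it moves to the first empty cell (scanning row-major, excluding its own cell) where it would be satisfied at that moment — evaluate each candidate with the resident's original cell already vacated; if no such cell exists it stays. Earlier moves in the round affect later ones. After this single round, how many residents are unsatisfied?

0

Initially unsatisfied (in order): (1,1), (1,2), (4,2), (5,2).
  (1,1) → (2,4).
  (1,2): now satisfied by earlier moves; stays.
  (4,2) → (3,4).
  (5,2) → (1,1).
Resulting grid:
A A _ B
A _ A B
A A A B
A _ _ B
_ _ B B
All satisfied now.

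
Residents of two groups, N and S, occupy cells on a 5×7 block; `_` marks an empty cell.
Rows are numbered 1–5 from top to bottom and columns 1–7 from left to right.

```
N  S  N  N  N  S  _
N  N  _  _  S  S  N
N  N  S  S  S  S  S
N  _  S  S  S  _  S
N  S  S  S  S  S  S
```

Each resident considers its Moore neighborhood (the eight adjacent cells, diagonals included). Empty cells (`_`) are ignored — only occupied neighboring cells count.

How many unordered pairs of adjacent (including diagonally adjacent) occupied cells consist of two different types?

17

Scan each occupied cell's neighbors to the right and below (and the two forward diagonals) so each pair is counted once.
From row 1: 9 unlike of 16 pairs (running 9/16).
From row 2: 4 unlike of 16 pairs (running 13/32).
From row 3: 2 unlike of 19 pairs (running 15/51).
From row 4: 1 unlike of 15 pairs (running 16/66).
From row 5: 1 unlike of 6 pairs (running 17/72).
Total adjacent occupied pairs: 72; unlike-type pairs: 17.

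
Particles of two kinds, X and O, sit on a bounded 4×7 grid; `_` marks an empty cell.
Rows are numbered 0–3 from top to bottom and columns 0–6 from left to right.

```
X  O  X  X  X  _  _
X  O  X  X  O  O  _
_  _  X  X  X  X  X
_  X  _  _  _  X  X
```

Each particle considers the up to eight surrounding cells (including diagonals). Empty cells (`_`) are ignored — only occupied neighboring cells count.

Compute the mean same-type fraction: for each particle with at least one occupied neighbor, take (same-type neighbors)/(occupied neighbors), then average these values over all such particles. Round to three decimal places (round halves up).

(0,0)X 1/3
(0,1)O 1/5
(0,2)X 3/5
(0,3)X 4/5
(0,4)X 2/4
(1,0)X 1/3
(1,1)O 1/6
(1,2)X 5/7
(1,3)X 7/8
(1,4)O 1/7
(1,5)O 1/5
(2,2)X 4/5
(2,3)X 4/5
(2,4)X 4/6
(2,5)X 4/6
(2,6)X 3/4
(3,1)X 1/1
(3,5)X 4/4
(3,6)X 3/3
Sum over 19 particles: 1/3 + 1/5 + 3/5 + 4/5 + 2/4 + 1/3 + 1/6 + 5/7 + 7/8 + 1/7 + 1/5 + 4/5 + 4/5 + 4/6 + 4/6 + 3/4 + 1/1 + 4/4 + 3/3 = 9701/840; mean = 9701/840 ÷ 19 = 9701/15960 = 0.607832… → 0.608.

0.608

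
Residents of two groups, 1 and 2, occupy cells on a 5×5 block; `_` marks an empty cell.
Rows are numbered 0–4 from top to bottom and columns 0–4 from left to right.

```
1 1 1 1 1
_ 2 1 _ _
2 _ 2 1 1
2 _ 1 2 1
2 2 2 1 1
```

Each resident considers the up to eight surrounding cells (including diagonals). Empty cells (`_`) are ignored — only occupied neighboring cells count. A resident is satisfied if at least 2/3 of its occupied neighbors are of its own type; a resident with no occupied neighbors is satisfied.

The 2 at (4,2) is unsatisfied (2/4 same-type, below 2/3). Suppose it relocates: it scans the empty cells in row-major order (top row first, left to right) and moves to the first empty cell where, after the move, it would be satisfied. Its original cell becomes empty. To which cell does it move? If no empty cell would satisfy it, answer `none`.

(2,1)

Vacating (4,2). Empty cells in order:
  (1,0): 2/4 same-type → still unsatisfied.
  (1,3): 1/7 same-type → still unsatisfied.
  (1,4): 0/4 same-type → still unsatisfied.
  (2,1): 4/6 same-type → satisfied — stop here.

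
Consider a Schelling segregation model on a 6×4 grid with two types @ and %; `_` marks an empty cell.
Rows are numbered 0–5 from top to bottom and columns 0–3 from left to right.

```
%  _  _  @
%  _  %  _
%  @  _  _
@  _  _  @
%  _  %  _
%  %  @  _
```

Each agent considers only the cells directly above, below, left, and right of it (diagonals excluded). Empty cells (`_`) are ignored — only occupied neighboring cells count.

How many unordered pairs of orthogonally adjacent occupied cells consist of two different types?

5

Scan each occupied cell's neighbors to the right and below so each pair is counted once.
Row 0: %(0,0)–%(1,0)=  → 0/1 unlike.
Row 1: %(1,0)–%(2,0)=  → 0/1 unlike.
Row 2: %(2,0)–@(2,1)≠ %(2,0)–@(3,0)≠  → 2/2 unlike.
Row 3: @(3,0)–%(4,0)≠  → 1/1 unlike.
Row 4: %(4,0)–%(5,0)= %(4,2)–@(5,2)≠  → 1/2 unlike.
Row 5: %(5,0)–%(5,1)= %(5,1)–@(5,2)≠  → 1/2 unlike.
Total adjacent occupied pairs: 9; unlike-type pairs: 5.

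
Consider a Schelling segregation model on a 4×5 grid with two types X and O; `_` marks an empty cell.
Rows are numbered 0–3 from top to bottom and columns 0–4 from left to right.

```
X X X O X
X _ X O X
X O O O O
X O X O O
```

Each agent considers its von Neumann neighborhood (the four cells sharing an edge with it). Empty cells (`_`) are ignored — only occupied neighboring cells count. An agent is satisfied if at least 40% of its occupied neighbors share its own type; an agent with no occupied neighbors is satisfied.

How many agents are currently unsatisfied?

Row 0: (0,0)X 2/2 ok · (0,1)X 2/2 ok · (0,2)X 2/3 ok · (0,3)O 1/3 unhappy · (0,4)X 1/2 ok
Row 1: (1,0)X 2/2 ok · (1,2)X 1/3 unhappy · (1,3)O 2/4 ok · (1,4)X 1/3 unhappy
Row 2: (2,0)X 2/3 ok · (2,1)O 2/3 ok · (2,2)O 2/4 ok · (2,3)O 4/4 ok · (2,4)O 2/3 ok
Row 3: (3,0)X 1/2 ok · (3,1)O 1/3 unhappy · (3,2)X 0/3 unhappy · (3,3)O 2/3 ok · (3,4)O 2/2 ok
Unsatisfied: (0,3), (1,2), (1,4), (3,1), (3,2) — 5 in total.

5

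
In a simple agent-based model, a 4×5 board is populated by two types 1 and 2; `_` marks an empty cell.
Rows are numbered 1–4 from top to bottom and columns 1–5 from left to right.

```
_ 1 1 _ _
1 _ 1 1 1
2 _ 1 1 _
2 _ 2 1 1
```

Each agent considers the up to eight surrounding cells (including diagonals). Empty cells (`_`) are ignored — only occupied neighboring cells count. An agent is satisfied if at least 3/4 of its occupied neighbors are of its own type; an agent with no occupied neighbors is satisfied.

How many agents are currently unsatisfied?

(1,2)1 3/3 ✓
(1,3)1 3/3 ✓
(2,1)1 1/2 ✗
(2,3)1 5/5 ✓
(2,4)1 5/5 ✓
(2,5)1 2/2 ✓
(3,1)2 1/2 ✗
(3,3)1 4/5 ✓
(3,4)1 6/7 ✓
(4,1)2 1/1 ✓
(4,3)2 0/3 ✗
(4,4)1 3/4 ✓
(4,5)1 2/2 ✓
Unsatisfied: (2,1), (3,1), (4,3) — 3 in total.

3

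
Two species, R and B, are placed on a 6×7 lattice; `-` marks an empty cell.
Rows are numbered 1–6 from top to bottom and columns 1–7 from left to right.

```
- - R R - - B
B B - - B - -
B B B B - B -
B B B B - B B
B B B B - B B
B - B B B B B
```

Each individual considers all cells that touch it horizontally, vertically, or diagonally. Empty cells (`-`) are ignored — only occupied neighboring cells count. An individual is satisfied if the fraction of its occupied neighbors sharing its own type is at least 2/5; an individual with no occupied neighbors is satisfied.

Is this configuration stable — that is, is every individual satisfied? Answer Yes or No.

Yes

(1,3)R 1/2 ✓
(1,4)R 1/2 ✓
(1,7)B 0/0 ✓
(2,1)B 3/3 ✓
(2,2)B 4/5 ✓
(2,5)B 2/3 ✓
(3,1)B 5/5 ✓
(3,2)B 7/7 ✓
(3,3)B 6/6 ✓
(3,4)B 4/4 ✓
(3,6)B 3/3 ✓
(4,1)B 5/5 ✓
(4,2)B 8/8 ✓
(4,3)B 8/8 ✓
(4,4)B 5/5 ✓
(4,6)B 4/4 ✓
(4,7)B 4/4 ✓
(5,1)B 4/4 ✓
(5,2)B 7/7 ✓
(5,3)B 7/7 ✓
(5,4)B 6/6 ✓
(5,6)B 6/6 ✓
(5,7)B 5/5 ✓
(6,1)B 2/2 ✓
(6,3)B 4/4 ✓
(6,4)B 4/4 ✓
(6,5)B 4/4 ✓
(6,6)B 4/4 ✓
(6,7)B 3/3 ✓
All meet the threshold, so the configuration is stable.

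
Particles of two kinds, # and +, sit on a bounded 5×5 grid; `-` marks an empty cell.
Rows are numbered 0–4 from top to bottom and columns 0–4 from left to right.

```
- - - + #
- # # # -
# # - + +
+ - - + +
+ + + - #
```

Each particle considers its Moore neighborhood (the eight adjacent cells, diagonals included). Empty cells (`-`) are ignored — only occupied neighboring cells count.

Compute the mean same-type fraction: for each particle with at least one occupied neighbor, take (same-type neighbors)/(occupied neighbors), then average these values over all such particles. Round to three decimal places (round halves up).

(0,3)+ 0/3
(0,4)# 1/2
(1,1)# 3/3
(1,2)# 3/5
(1,3)# 2/5
(2,0)# 2/3
(2,1)# 3/4
(2,3)+ 3/5
(2,4)+ 3/4
(3,0)+ 2/4
(3,3)+ 4/5
(3,4)+ 3/4
(4,0)+ 2/2
(4,1)+ 3/3
(4,2)+ 2/2
(4,4)# 0/2
Sum over 16 particles: 0/3 + 1/2 + 3/3 + 3/5 + 2/5 + 2/3 + 3/4 + 3/5 + 3/4 + 2/4 + 4/5 + 3/4 + 2/2 + 3/3 + 2/2 + 0/2 = 619/60; mean = 619/60 ÷ 16 = 619/960 = 0.644791… → 0.645.

0.645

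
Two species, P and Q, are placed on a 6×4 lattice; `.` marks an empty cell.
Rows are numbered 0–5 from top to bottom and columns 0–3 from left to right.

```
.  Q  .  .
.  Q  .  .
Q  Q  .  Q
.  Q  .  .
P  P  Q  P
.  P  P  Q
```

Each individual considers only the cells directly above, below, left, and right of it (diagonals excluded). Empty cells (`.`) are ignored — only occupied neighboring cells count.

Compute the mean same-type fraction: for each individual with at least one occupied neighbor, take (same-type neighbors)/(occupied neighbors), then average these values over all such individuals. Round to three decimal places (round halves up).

Row 0: (0,1)Q 1/1
Row 1: (1,1)Q 2/2
Row 2: (2,0)Q 1/1 · (2,1)Q 3/3 · (2,3)Q — no occupied neighbors
Row 3: (3,1)Q 1/2
Row 4: (4,0)P 1/1 · (4,1)P 2/4 · (4,2)Q 0/3 · (4,3)P 0/2
Row 5: (5,1)P 2/2 · (5,2)P 1/3 · (5,3)Q 0/2
Sum over 12 individuals: 1/1 + 2/2 + 1/1 + 3/3 + 1/2 + 1/1 + 2/4 + 0/3 + 0/2 + 2/2 + 1/3 + 0/2 = 22/3; mean = 22/3 ÷ 12 = 11/18 = 0.611111… → 0.611.

0.611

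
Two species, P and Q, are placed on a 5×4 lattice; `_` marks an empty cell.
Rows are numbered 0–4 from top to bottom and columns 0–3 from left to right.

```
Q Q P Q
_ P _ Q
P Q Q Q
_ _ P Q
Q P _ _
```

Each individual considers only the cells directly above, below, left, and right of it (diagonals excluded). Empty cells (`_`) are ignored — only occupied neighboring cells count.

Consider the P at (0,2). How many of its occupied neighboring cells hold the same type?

Occupied neighbors of (0,2): (0,1)=Q, (0,3)=Q.
Same type (P): 0 of 2.

0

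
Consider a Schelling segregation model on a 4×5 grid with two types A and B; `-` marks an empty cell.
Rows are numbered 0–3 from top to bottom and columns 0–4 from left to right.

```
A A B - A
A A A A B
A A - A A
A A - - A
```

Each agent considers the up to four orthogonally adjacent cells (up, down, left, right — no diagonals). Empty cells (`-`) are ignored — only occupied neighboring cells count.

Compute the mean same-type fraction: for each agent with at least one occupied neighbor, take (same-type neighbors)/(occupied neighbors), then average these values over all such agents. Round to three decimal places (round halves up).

(0,0)A 2/2
(0,1)A 2/3
(0,2)B 0/2
(0,4)A 0/1
(1,0)A 3/3
(1,1)A 4/4
(1,2)A 2/3
(1,3)A 2/3
(1,4)B 0/3
(2,0)A 3/3
(2,1)A 3/3
(2,3)A 2/2
(2,4)A 2/3
(3,0)A 2/2
(3,1)A 2/2
(3,4)A 1/1
Sum over 16 agents: 2/2 + 2/3 + 0/2 + 0/1 + 3/3 + 4/4 + 2/3 + 2/3 + 0/3 + 3/3 + 3/3 + 2/2 + 2/3 + 2/2 + 2/2 + 1/1 = 35/3; mean = 35/3 ÷ 16 = 35/48 = 0.729166… → 0.729.

0.729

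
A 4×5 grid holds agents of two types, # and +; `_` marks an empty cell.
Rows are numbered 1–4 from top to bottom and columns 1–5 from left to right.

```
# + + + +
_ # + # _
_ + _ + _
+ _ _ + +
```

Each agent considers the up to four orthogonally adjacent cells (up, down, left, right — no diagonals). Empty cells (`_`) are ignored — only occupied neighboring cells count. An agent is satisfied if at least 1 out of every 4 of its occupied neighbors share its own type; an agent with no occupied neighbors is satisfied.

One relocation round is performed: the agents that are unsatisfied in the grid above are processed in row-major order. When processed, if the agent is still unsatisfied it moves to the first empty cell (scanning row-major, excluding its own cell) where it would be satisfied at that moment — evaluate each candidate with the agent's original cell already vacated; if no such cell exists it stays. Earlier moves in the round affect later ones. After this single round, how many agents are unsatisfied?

Initially unsatisfied (in order): (1,1), (2,2), (2,4), (3,2).
  (1,1) → (2,1).
  (2,2): now satisfied by earlier moves; stays.
  (2,4) → (1,1).
  (3,2) → (2,4).
Resulting grid:
# + + + +
# # + + _
_ _ _ + _
+ _ _ + +
All satisfied now.

0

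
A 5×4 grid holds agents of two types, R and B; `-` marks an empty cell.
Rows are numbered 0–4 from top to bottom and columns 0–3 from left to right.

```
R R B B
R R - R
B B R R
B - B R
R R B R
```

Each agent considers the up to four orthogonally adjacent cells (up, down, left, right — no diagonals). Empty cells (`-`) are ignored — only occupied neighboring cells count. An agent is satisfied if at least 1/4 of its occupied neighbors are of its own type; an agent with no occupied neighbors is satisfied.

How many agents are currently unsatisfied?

0

(0,0)R 2/2 ok
(0,1)R 2/3 ok
(0,2)B 1/2 ok
(0,3)B 1/2 ok
(1,0)R 2/3 ok
(1,1)R 2/3 ok
(1,3)R 1/2 ok
(2,0)B 2/3 ok
(2,1)B 1/3 ok
(2,2)R 1/3 ok
(2,3)R 3/3 ok
(3,0)B 1/2 ok
(3,2)B 1/3 ok
(3,3)R 2/3 ok
(4,0)R 1/2 ok
(4,1)R 1/2 ok
(4,2)B 1/3 ok
(4,3)R 1/2 ok
Every one meets the threshold.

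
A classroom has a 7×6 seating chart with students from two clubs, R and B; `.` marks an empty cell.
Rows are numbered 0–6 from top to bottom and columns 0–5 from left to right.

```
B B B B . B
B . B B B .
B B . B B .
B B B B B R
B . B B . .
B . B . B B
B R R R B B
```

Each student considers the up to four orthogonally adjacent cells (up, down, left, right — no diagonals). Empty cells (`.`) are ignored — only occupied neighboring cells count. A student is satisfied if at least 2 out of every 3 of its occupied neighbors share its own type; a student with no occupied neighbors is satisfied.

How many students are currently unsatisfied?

Row 0: (0,0)B 2/2 satisfied · (0,1)B 2/2 satisfied · (0,2)B 3/3 satisfied · (0,3)B 2/2 satisfied · (0,5)B 0/0 satisfied
Row 1: (1,0)B 2/2 satisfied · (1,2)B 2/2 satisfied · (1,3)B 4/4 satisfied · (1,4)B 2/2 satisfied
Row 2: (2,0)B 3/3 satisfied · (2,1)B 2/2 satisfied · (2,3)B 3/3 satisfied · (2,4)B 3/3 satisfied
Row 3: (3,0)B 3/3 satisfied · (3,1)B 3/3 satisfied · (3,2)B 3/3 satisfied · (3,3)B 4/4 satisfied · (3,4)B 2/3 satisfied · (3,5)R 0/1 not
Row 4: (4,0)B 2/2 satisfied · (4,2)B 3/3 satisfied · (4,3)B 2/2 satisfied
Row 5: (5,0)B 2/2 satisfied · (5,2)B 1/2 not · (5,4)B 2/2 satisfied · (5,5)B 2/2 satisfied
Row 6: (6,0)B 1/2 not · (6,1)R 1/2 not · (6,2)R 2/3 satisfied · (6,3)R 1/2 not · (6,4)B 2/3 satisfied · (6,5)B 2/2 satisfied
Unsatisfied: (3,5), (5,2), (6,0), (6,1), (6,3) — 5 in total.

5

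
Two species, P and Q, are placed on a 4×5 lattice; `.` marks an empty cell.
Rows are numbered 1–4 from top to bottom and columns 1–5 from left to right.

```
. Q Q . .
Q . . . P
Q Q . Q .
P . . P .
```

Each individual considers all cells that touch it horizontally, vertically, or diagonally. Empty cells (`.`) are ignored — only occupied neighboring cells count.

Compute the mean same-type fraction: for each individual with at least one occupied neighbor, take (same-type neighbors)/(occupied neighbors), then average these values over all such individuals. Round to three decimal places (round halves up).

0.481

Row 1: (1,2)Q 2/2 · (1,3)Q 1/1
Row 2: (2,1)Q 3/3 · (2,5)P 0/1
Row 3: (3,1)Q 2/3 · (3,2)Q 2/3 · (3,4)Q 0/2
Row 4: (4,1)P 0/2 · (4,4)P 0/1
Sum over 9 individuals: 2/2 + 1/1 + 3/3 + 0/1 + 2/3 + 2/3 + 0/2 + 0/2 + 0/1 = 13/3; mean = 13/3 ÷ 9 = 13/27 = 0.481481… → 0.481.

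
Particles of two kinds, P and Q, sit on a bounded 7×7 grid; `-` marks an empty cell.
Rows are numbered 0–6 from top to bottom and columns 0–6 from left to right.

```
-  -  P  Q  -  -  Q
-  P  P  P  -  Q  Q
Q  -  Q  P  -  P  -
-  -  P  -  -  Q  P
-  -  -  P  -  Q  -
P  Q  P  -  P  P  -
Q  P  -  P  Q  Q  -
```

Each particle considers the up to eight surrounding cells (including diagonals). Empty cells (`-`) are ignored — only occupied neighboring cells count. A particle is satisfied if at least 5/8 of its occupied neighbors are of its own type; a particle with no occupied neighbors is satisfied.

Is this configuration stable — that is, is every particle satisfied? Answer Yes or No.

Row 0: (0,2)P 3/4 ✓ · (0,3)Q 0/3 ✗ · (0,6)Q 2/2 ✓
Row 1: (1,1)P 2/4 ✗ · (1,2)P 4/6 ✓ · (1,3)P 3/5 ✗ · (1,5)Q 2/3 ✓ · (1,6)Q 2/3 ✓
Row 2: (2,0)Q 0/1 ✗ · (2,2)Q 0/5 ✗ · (2,3)P 3/4 ✓ · (2,5)P 1/4 ✗
Row 3: (3,2)P 2/3 ✓ · (3,5)Q 1/3 ✗ · (3,6)P 1/3 ✗
Row 4: (4,3)P 3/3 ✓ · (4,5)Q 1/4 ✗
Row 5: (5,0)P 1/3 ✗ · (5,1)Q 1/4 ✗ · (5,2)P 3/4 ✓ · (5,4)P 3/6 ✗ · (5,5)P 1/4 ✗
Row 6: (6,0)Q 1/3 ✗ · (6,1)P 2/4 ✗ · (6,3)P 2/3 ✓ · (6,4)Q 1/4 ✗ · (6,5)Q 1/3 ✗
For instance (0,3) has only 0/3 same-type neighbors, below 5/8.

No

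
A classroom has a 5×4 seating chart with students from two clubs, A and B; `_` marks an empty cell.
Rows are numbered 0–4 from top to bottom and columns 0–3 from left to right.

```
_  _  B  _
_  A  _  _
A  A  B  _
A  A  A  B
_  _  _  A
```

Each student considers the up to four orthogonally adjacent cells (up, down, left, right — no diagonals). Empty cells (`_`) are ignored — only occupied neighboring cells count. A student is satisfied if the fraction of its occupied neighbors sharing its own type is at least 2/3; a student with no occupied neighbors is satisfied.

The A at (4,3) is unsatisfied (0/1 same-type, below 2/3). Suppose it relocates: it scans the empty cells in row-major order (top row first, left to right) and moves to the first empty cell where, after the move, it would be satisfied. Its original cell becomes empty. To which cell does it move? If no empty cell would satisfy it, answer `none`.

(0,0)

Vacating (4,3). Empty cells in order:
  (0,0): 0/0 same-type → satisfied — stop here.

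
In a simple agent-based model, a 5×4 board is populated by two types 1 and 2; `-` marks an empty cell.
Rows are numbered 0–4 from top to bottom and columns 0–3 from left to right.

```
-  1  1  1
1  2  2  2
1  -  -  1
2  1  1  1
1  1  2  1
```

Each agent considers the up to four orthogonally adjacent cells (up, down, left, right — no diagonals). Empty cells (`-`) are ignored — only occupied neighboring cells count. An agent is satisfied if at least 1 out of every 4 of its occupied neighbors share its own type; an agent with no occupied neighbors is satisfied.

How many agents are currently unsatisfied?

2

(0,1)1 1/2 ✓
(0,2)1 2/3 ✓
(0,3)1 1/2 ✓
(1,0)1 1/2 ✓
(1,1)2 1/3 ✓
(1,2)2 2/3 ✓
(1,3)2 1/3 ✓
(2,0)1 1/2 ✓
(2,3)1 1/2 ✓
(3,0)2 0/3 ✗
(3,1)1 2/3 ✓
(3,2)1 2/3 ✓
(3,3)1 3/3 ✓
(4,0)1 1/2 ✓
(4,1)1 2/3 ✓
(4,2)2 0/3 ✗
(4,3)1 1/2 ✓
Unsatisfied: (3,0), (4,2) — 2 in total.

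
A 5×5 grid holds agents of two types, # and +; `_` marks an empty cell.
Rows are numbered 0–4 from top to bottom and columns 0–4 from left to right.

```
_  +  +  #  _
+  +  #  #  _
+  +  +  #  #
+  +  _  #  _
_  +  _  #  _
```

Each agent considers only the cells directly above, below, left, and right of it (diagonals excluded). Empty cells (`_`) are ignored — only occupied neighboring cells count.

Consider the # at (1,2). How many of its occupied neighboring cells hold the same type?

Occupied neighbors of (1,2): (0,2)=+, (2,2)=+, (1,1)=+, (1,3)=#.
Same type (#): 1 of 4.

1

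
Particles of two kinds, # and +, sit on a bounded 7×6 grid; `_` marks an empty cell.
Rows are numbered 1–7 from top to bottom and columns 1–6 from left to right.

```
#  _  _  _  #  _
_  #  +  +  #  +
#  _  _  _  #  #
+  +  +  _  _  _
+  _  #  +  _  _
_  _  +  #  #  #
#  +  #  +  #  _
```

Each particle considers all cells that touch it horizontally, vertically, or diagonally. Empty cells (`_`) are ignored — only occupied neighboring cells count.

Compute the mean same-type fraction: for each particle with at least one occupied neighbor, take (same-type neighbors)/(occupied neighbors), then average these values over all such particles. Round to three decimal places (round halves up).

0.504

Row 1: (1,1)# 1/1 · (1,5)# 1/3
Row 2: (2,2)# 2/3 · (2,3)+ 1/2 · (2,4)+ 1/4 · (2,5)# 3/5 · (2,6)+ 0/4
Row 3: (3,1)# 1/3 · (3,5)# 2/4 · (3,6)# 2/3
Row 4: (4,1)+ 2/3 · (4,2)+ 3/5 · (4,3)+ 2/3
Row 5: (5,1)+ 2/2 · (5,3)# 1/5 · (5,4)+ 2/5
Row 6: (6,3)+ 3/6 · (6,4)# 4/7 · (6,5)# 3/5 · (6,6)# 2/2
Row 7: (7,1)# 0/1 · (7,2)+ 1/3 · (7,3)# 1/4 · (7,4)+ 1/5 · (7,5)# 3/4
Sum over 25 particles: 1/1 + 1/3 + 2/3 + 1/2 + 1/4 + 3/5 + 0/4 + 1/3 + 2/4 + 2/3 + 2/3 + 3/5 + 2/3 + 2/2 + 1/5 + 2/5 + 3/6 + 4/7 + 3/5 + 2/2 + 0/1 + 1/3 + 1/4 + 1/5 + 3/4 = 5287/420; mean = 5287/420 ÷ 25 = 5287/10500 = 0.503523… → 0.504.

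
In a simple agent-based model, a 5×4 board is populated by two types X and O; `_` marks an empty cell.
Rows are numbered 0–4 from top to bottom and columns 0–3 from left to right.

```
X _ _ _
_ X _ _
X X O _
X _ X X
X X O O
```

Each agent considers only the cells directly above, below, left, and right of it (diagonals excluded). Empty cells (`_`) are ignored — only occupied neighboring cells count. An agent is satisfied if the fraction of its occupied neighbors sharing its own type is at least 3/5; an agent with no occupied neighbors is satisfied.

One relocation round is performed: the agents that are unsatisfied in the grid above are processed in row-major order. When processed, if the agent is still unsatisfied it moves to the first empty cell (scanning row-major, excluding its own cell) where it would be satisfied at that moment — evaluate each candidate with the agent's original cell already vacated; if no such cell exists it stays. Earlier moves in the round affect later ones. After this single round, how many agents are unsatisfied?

Initially unsatisfied (in order): (2,2), (3,2), (3,3), (4,1), (4,2), (4,3).
  (2,2) → (0,2).
  (3,2) → (0,1).
  (3,3) → (1,0).
  (4,1) → (1,3).
  (4,2): now satisfied by earlier moves; stays.
  (4,3): now satisfied by earlier moves; stays.
Resulting grid:
X X O _
X X _ X
X X _ _
X _ _ _
X _ O O
Unsatisfied now: (0,2).

1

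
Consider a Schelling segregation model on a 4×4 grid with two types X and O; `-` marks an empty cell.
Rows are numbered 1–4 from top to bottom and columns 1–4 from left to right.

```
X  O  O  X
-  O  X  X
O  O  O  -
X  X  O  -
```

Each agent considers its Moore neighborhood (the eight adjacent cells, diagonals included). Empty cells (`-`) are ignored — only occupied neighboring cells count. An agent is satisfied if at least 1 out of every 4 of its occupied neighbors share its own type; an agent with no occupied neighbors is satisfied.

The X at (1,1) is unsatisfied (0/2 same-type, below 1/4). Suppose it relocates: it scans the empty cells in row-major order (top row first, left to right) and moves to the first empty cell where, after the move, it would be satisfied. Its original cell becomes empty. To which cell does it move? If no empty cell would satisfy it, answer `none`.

Vacating (1,1). Empty cells in order:
  (2,1): 0/4 same-type → still unsatisfied.
  (3,4): 2/4 same-type → satisfied — stop here.

(3,4)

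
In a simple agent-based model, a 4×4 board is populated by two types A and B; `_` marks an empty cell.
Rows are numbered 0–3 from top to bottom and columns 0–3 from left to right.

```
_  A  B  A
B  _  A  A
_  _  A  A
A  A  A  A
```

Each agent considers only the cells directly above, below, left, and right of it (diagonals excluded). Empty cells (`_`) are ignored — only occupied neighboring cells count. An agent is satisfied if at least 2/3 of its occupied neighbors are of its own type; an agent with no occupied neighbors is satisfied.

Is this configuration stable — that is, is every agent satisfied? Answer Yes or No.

(0,1)A 0/1 unhappy
(0,2)B 0/3 unhappy
(0,3)A 1/2 unhappy
(1,0)B 0/0 ok
(1,2)A 2/3 ok
(1,3)A 3/3 ok
(2,2)A 3/3 ok
(2,3)A 3/3 ok
(3,0)A 1/1 ok
(3,1)A 2/2 ok
(3,2)A 3/3 ok
(3,3)A 2/2 ok
For instance (0,1) has only 0/1 same-type neighbors, below 2/3.

No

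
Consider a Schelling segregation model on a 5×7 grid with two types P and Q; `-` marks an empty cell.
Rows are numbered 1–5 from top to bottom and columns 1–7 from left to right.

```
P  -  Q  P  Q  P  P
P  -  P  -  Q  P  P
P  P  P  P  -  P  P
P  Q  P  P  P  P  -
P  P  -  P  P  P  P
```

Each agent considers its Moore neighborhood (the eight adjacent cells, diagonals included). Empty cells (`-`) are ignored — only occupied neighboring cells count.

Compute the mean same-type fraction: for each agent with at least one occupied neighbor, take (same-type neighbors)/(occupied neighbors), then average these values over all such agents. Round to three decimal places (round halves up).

0.757

(1,1)P 1/1
(1,3)Q 0/2
(1,4)P 1/4
(1,5)Q 1/4
(1,6)P 3/5
(1,7)P 3/3
(2,1)P 3/3
(2,3)P 4/5
(2,5)Q 1/6
(2,6)P 5/7
(2,7)P 5/5
(3,1)P 3/4
(3,2)P 6/7
(3,3)P 5/6
(3,4)P 5/6
(3,6)P 5/6
(3,7)P 4/4
(4,1)P 4/5
(4,2)Q 0/7
(4,3)P 6/7
(4,4)P 6/6
(4,5)P 7/7
(4,6)P 6/6
(5,1)P 2/3
(5,2)P 3/4
(5,4)P 4/4
(5,5)P 5/5
(5,6)P 4/4
(5,7)P 2/2
Sum over 29 agents: 1/1 + 0/2 + 1/4 + 1/4 + 3/5 + 3/3 + 3/3 + 4/5 + 1/6 + 5/7 + 5/5 + 3/4 + 6/7 + 5/6 + 5/6 + 5/6 + 4/4 + 4/5 + 0/7 + 6/7 + 6/6 + 7/7 + 6/6 + 2/3 + 3/4 + 4/4 + 5/5 + 4/4 + 2/2 = 2306/105; mean = 2306/105 ÷ 29 = 2306/3045 = 0.757307… → 0.757.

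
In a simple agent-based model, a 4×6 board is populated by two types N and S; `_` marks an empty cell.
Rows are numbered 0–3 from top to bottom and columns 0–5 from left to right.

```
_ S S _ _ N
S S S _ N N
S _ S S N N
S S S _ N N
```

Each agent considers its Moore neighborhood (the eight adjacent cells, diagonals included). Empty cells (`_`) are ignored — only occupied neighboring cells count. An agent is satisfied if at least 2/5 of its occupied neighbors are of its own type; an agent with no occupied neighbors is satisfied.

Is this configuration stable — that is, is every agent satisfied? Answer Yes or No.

(0,1)S 4/4 ✓
(0,2)S 3/3 ✓
(0,5)N 2/2 ✓
(1,0)S 3/3 ✓
(1,1)S 6/6 ✓
(1,2)S 5/5 ✓
(1,4)N 4/5 ✓
(1,5)N 4/4 ✓
(2,0)S 4/4 ✓
(2,2)S 5/5 ✓
(2,3)S 3/6 ✓
(2,4)N 5/6 ✓
(2,5)N 5/5 ✓
(3,0)S 2/2 ✓
(3,1)S 4/4 ✓
(3,2)S 3/3 ✓
(3,4)N 3/4 ✓
(3,5)N 3/3 ✓
All meet the threshold, so the configuration is stable.

Yes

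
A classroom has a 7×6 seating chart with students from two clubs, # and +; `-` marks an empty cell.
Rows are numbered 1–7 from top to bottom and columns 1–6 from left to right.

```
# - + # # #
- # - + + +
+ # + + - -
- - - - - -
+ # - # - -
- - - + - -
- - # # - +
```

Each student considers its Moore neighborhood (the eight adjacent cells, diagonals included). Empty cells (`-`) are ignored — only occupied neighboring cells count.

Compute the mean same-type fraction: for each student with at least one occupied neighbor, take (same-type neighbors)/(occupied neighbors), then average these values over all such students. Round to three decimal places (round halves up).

(1,1)# 1/1
(1,3)+ 1/3
(1,4)# 1/4
(1,5)# 2/5
(1,6)# 1/3
(2,2)# 2/5
(2,4)+ 4/6
(2,5)+ 3/6
(2,6)+ 1/3
(3,1)+ 0/2
(3,2)# 1/3
(3,3)+ 2/4
(3,4)+ 3/3
(5,1)+ 0/1
(5,2)# 0/1
(5,4)# 0/1
(6,4)+ 0/3
(7,3)# 1/2
(7,4)# 1/2
(7,6)+ — no occupied neighbors
Sum over 19 students: 1/1 + 1/3 + 1/4 + 2/5 + 1/3 + 2/5 + 4/6 + 3/6 + 1/3 + 0/2 + 1/3 + 2/4 + 3/3 + 0/1 + 0/1 + 0/1 + 0/3 + 1/2 + 1/2 = 141/20; mean = 141/20 ÷ 19 = 141/380 = 0.371052… → 0.371.

0.371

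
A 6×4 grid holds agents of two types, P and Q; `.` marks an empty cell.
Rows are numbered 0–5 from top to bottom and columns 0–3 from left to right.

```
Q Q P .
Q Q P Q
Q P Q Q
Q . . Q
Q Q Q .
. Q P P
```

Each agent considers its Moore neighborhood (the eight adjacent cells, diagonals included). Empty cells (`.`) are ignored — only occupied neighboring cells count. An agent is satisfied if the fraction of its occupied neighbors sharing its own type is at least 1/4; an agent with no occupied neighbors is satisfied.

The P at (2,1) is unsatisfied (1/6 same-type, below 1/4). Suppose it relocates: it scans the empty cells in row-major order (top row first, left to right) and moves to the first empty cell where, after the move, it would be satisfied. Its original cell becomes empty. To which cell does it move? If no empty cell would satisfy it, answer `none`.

(0,3)

Vacating (2,1). Empty cells in order:
  (0,3): 2/3 same-type → satisfied — stop here.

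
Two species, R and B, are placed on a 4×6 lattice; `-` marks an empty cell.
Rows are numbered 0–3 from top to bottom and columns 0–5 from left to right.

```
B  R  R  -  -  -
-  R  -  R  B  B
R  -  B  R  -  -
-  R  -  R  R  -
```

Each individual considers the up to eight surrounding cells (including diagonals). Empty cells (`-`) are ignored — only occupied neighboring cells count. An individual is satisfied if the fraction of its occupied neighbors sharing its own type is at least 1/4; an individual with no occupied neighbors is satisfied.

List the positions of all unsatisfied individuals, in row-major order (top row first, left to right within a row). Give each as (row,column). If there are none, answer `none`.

(0,0)B 0/2 unhappy
(0,1)R 2/3 ok
(0,2)R 3/3 ok
(1,1)R 3/5 ok
(1,3)R 2/4 ok
(1,4)B 1/3 ok
(1,5)B 1/1 ok
(2,0)R 2/2 ok
(2,2)B 0/5 unhappy
(2,3)R 3/5 ok
(3,1)R 1/2 ok
(3,3)R 2/3 ok
(3,4)R 2/2 ok

(0,0), (2,2)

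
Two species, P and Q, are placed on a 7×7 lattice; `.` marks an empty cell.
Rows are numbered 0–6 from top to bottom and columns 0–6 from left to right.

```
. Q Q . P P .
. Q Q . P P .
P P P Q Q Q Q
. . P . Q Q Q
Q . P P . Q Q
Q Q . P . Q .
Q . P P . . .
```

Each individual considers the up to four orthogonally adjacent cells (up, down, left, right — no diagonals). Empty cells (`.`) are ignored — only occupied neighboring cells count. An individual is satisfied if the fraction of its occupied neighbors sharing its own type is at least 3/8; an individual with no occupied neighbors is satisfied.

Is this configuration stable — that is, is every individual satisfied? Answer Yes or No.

Yes

Row 0: (0,1)Q 2/2 ok · (0,2)Q 2/2 ok · (0,4)P 2/2 ok · (0,5)P 2/2 ok
Row 1: (1,1)Q 2/3 ok · (1,2)Q 2/3 ok · (1,4)P 2/3 ok · (1,5)P 2/3 ok
Row 2: (2,0)P 1/1 ok · (2,1)P 2/3 ok · (2,2)P 2/4 ok · (2,3)Q 1/2 ok · (2,4)Q 3/4 ok · (2,5)Q 3/4 ok · (2,6)Q 2/2 ok
Row 3: (3,2)P 2/2 ok · (3,4)Q 2/2 ok · (3,5)Q 4/4 ok · (3,6)Q 3/3 ok
Row 4: (4,0)Q 1/1 ok · (4,2)P 2/2 ok · (4,3)P 2/2 ok · (4,5)Q 3/3 ok · (4,6)Q 2/2 ok
Row 5: (5,0)Q 3/3 ok · (5,1)Q 1/1 ok · (5,3)P 2/2 ok · (5,5)Q 1/1 ok
Row 6: (6,0)Q 1/1 ok · (6,2)P 1/1 ok · (6,3)P 2/2 ok
All meet the threshold, so the configuration is stable.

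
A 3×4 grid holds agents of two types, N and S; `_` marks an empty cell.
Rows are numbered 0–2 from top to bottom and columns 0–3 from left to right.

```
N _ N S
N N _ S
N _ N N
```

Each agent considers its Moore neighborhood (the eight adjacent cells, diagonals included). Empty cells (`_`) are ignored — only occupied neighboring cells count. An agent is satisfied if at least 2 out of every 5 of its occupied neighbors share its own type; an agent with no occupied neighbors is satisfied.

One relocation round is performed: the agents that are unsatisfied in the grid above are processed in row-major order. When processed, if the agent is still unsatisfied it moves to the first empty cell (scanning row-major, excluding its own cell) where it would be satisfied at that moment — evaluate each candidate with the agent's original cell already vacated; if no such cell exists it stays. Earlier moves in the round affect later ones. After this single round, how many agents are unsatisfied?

1

Initially unsatisfied (in order): (0,2), (1,3).
  (0,2) → (0,1).
  (1,3): no empty cell satisfies it; stays.
Resulting grid:
N N _ S
N N _ S
N _ N N
Unsatisfied now: (1,3).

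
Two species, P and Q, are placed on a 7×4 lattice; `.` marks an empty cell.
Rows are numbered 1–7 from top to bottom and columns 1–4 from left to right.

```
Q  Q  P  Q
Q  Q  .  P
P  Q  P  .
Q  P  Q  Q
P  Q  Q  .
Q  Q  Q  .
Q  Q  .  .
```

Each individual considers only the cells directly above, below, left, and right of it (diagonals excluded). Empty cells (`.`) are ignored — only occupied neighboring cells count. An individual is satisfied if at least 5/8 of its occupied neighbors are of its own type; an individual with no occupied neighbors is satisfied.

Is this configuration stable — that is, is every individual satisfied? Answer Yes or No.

No

Row 1: (1,1)Q 2/2 ✓ · (1,2)Q 2/3 ✓ · (1,3)P 0/2 ✗ · (1,4)Q 0/2 ✗
Row 2: (2,1)Q 2/3 ✓ · (2,2)Q 3/3 ✓ · (2,4)P 0/1 ✗
Row 3: (3,1)P 0/3 ✗ · (3,2)Q 1/4 ✗ · (3,3)P 0/2 ✗
Row 4: (4,1)Q 0/3 ✗ · (4,2)P 0/4 ✗ · (4,3)Q 2/4 ✗ · (4,4)Q 1/1 ✓
Row 5: (5,1)P 0/3 ✗ · (5,2)Q 2/4 ✗ · (5,3)Q 3/3 ✓
Row 6: (6,1)Q 2/3 ✓ · (6,2)Q 4/4 ✓ · (6,3)Q 2/2 ✓
Row 7: (7,1)Q 2/2 ✓ · (7,2)Q 2/2 ✓
For instance (1,3) has only 0/2 same-type neighbors, below 5/8.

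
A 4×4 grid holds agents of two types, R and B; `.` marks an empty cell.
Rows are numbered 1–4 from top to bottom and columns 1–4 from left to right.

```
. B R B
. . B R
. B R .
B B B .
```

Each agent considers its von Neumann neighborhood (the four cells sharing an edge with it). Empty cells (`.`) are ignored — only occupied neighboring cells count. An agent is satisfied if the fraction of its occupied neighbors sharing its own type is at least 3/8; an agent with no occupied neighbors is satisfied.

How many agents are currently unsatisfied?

Row 1: (1,2)B 0/1 not · (1,3)R 0/3 not · (1,4)B 0/2 not
Row 2: (2,3)B 0/3 not · (2,4)R 0/2 not
Row 3: (3,2)B 1/2 satisfied · (3,3)R 0/3 not
Row 4: (4,1)B 1/1 satisfied · (4,2)B 3/3 satisfied · (4,3)B 1/2 satisfied
Unsatisfied: (1,2), (1,3), (1,4), (2,3), (2,4), (3,3) — 6 in total.

6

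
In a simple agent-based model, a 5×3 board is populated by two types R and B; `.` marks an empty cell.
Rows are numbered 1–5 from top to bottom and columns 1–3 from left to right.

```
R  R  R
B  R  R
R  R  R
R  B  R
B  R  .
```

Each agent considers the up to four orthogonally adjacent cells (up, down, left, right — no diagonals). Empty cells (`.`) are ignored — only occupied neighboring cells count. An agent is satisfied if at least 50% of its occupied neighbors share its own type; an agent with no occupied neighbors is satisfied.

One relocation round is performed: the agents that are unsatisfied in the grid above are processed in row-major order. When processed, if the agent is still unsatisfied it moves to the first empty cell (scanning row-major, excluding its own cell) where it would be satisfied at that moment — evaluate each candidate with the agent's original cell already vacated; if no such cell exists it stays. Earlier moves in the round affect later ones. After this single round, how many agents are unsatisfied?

2

Initially unsatisfied (in order): (2,1), (4,1), (4,2), (5,1), (5,2).
  (2,1): no empty cell satisfies it; stays.
  (4,1) → (5,3).
  (4,2) → (4,1).
  (5,1): now satisfied by earlier moves; stays.
  (5,2): now satisfied by earlier moves; stays.
Resulting grid:
R R R
B R R
R R R
B . R
B R R
Unsatisfied now: (2,1), (3,1).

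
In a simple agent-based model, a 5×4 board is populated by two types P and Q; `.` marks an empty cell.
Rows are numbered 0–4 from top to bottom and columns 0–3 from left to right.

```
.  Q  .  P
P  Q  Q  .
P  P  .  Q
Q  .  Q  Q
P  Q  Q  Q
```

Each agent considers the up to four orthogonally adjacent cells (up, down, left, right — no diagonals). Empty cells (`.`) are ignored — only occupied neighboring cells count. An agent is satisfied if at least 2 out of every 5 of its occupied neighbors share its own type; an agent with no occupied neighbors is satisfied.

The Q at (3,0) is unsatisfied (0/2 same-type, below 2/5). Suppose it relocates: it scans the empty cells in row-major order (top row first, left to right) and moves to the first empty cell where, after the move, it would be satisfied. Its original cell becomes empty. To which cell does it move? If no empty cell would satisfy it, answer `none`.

(0,0)

Vacating (3,0). Empty cells in order:
  (0,0): 1/2 same-type → satisfied — stop here.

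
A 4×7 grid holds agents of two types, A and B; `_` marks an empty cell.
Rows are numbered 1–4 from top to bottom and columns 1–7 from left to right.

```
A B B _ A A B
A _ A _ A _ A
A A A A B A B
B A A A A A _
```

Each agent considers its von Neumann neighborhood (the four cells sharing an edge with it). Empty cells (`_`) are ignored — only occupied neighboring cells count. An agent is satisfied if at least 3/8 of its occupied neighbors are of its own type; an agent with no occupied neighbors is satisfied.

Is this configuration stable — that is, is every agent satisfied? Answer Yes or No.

No

Row 1: (1,1)A 1/2 ✓ · (1,2)B 1/2 ✓ · (1,3)B 1/2 ✓ · (1,5)A 2/2 ✓ · (1,6)A 1/2 ✓ · (1,7)B 0/2 ✗
Row 2: (2,1)A 2/2 ✓ · (2,3)A 1/2 ✓ · (2,5)A 1/2 ✓ · (2,7)A 0/2 ✗
Row 3: (3,1)A 2/3 ✓ · (3,2)A 3/3 ✓ · (3,3)A 4/4 ✓ · (3,4)A 2/3 ✓ · (3,5)B 0/4 ✗ · (3,6)A 1/3 ✗ · (3,7)B 0/2 ✗
Row 4: (4,1)B 0/2 ✗ · (4,2)A 2/3 ✓ · (4,3)A 3/3 ✓ · (4,4)A 3/3 ✓ · (4,5)A 2/3 ✓ · (4,6)A 2/2 ✓
For instance (1,7) has only 0/2 same-type neighbors, below 3/8.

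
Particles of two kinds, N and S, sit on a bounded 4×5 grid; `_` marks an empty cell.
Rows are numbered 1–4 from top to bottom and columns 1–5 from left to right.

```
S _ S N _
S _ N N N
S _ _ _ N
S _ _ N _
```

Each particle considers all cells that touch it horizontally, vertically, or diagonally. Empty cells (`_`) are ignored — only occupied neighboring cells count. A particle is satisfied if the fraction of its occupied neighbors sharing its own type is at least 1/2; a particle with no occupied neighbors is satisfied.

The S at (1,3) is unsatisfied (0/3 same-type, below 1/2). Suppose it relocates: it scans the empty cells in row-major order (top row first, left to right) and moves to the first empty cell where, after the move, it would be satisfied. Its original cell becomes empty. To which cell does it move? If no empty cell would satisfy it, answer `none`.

Vacating (1,3). Empty cells in order:
  (1,2): 2/3 same-type → satisfied — stop here.

(1,2)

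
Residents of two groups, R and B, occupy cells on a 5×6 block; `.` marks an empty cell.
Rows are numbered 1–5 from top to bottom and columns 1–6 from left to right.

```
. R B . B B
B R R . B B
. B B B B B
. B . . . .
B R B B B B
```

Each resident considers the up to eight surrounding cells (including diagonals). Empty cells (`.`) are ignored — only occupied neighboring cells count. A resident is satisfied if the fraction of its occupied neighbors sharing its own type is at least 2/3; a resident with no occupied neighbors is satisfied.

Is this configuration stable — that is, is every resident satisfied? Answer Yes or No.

Row 1: (1,2)R 2/4 ✗ · (1,3)B 0/3 ✗ · (1,5)B 3/3 ✓ · (1,6)B 3/3 ✓
Row 2: (2,1)B 1/3 ✗ · (2,2)R 2/6 ✗ · (2,3)R 2/6 ✗ · (2,5)B 6/6 ✓ · (2,6)B 5/5 ✓
Row 3: (3,2)B 3/5 ✗ · (3,3)B 3/5 ✗ · (3,4)B 3/4 ✓ · (3,5)B 4/4 ✓ · (3,6)B 3/3 ✓
Row 4: (4,2)B 4/5 ✓
Row 5: (5,1)B 1/2 ✗ · (5,2)R 0/3 ✗ · (5,3)B 2/3 ✓ · (5,4)B 2/2 ✓ · (5,5)B 2/2 ✓ · (5,6)B 1/1 ✓
For instance (1,2) has only 2/4 same-type neighbors, below 2/3.

No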